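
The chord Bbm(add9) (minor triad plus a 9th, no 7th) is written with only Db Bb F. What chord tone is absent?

The full Bbm(add9) chord is Bb, Db, F, C.
Comparing with the voicing, the major 9th (9th) — C — is absent.

C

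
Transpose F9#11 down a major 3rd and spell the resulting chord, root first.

Db, F, Ab, Cb, Eb, G

Transposed root: F → Db (major 3rd down). So we spell Db dominant ninth sharp eleven:
root → Db
3rd (major 3rd) → F
5th (perfect 5th) → Ab
7th (minor 7th) → Cb
9th (major 9th) → Eb
11th (augmented 11th) → G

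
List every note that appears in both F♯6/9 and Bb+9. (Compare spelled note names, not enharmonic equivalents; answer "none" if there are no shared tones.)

F#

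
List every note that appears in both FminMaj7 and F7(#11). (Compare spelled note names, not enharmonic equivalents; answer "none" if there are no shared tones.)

F C

FminMaj7: F Ab C E
F7(#11): F A C Eb B
Common to both → F, C.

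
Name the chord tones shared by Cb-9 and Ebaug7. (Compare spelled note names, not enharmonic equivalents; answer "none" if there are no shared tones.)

Cb-9: Cb Ebb Gb Bbb Db
Ebaug7: Eb G B Db
Common to both → Db.

Db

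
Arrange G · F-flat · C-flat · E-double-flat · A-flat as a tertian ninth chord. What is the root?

F-flat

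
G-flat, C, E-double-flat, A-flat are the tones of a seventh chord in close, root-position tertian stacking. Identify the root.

Stacking in thirds gives A-flat – C – E-double-flat – G-flat, so A-flat is the root — A-flat dominant seventh flat five.

A-flat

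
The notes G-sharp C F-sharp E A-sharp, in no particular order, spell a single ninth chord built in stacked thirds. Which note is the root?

F-sharp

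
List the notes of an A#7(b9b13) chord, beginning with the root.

A# – C## – E# – G# – B – F#

A#7(b9b13): dominant seventh flat nine flat thirteen on A#.
A# — root
C## — major 3rd
E# — perfect 5th
G# — minor 7th
B — minor 9th
F# — minor 13th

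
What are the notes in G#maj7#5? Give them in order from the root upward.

G#maj7#5 is an augmented major seventh built on G#.
root → G#
3rd (major 3rd) → B#
5th (augmented 5th) → D##
7th (major 7th) → F##

G#, B#, D##, F##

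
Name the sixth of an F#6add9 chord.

Root of F#6add9 = F#. The 6th is a major 6th: F# up a major 6th → D#.

D#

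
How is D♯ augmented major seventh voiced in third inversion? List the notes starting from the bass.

In root position, D♯ augmented major seventh is D-sharp–F-double-sharp–A-double-sharp–C-double-sharp.
Third inversion puts the seventh (C-double-sharp) in the bass.

C-double-sharp D-sharp F-double-sharp A-double-sharp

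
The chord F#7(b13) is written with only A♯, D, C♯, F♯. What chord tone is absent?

The full F#7(b13) chord is F♯, A♯, C♯, E, D.
Comparing with the voicing, the minor 7th (7th) — E — is absent.

E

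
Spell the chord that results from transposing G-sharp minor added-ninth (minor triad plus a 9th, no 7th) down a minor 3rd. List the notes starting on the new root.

E# – G# – B# – F##

A minor 3rd down from G# is E#, so the new chord is E# minor added-ninth.
- root: E#
- minor 3rd: G#
- perfect 5th: B#
- major 9th: F##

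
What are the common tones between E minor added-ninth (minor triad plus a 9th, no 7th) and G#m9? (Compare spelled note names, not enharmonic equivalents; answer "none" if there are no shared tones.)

E minor added-ninth = E, G, B, F#.
G#m9 = G#, B, D#, F#, A#.
Shared: B, F#.

B, F#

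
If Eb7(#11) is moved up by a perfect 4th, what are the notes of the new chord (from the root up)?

A perfect 4th up from Eb is Ab, so the new chord is Ab dominant seventh sharp eleven.
root → Ab
3rd (major 3rd) → C
5th (perfect 5th) → Eb
7th (minor 7th) → Gb
11th (augmented 11th) → D

Ab, C, Eb, Gb, D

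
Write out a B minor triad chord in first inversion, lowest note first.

D  F#  B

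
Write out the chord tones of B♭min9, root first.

B♭min9: minor ninth on Bb.
Root: Bb
Minor 3rd (3rd): Db
Perfect 5th (5th): F
Minor 7th (7th): Ab
Major 9th (9th): C

Bb, Db, F, Ab, C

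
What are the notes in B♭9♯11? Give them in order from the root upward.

Bb, D, F, Ab, C, E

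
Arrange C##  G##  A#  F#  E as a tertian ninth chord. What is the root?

Arranged so that each adjacent pair is a third by letter name: F# – A# – C## – E – G##.
The bottom of that stack, F#, is the root (this is F# dominant seventh sharp nine sharp five).

F#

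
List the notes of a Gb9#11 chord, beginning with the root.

G♭ – B♭ – D♭ – F♭ – A♭ – C

Gb9#11: dominant ninth sharp eleven on G♭.
Root: G♭
Major 3rd (3rd): B♭
Perfect 5th (5th): D♭
Minor 7th (7th): F♭
Major 9th (9th): A♭
Augmented 11th (11th): C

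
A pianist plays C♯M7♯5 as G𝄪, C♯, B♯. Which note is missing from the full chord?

C♯M7♯5 = C♯, E♯, G𝄪, B♯. The voicing lacks the 3rd (major 3rd), E♯.

E♯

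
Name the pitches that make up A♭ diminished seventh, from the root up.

Root A♭, quality diminished seventh:
- root: A♭
- minor 3rd: C♭
- diminished 5th: E𝄫
- diminished 7th: G𝄫

A♭ C♭ E𝄫 G𝄫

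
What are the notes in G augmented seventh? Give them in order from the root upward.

G – B – D# – F

G augmented seventh is an augmented seventh built on G.
root → G
3rd (major 3rd) → B
5th (augmented 5th) → D#
7th (minor 7th) → F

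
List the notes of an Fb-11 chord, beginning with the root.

Fb – Abb – Cb – Ebb – Gb – Bbb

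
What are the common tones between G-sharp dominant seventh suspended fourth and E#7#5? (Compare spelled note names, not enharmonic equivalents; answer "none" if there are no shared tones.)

D♯

G-sharp dominant seventh suspended fourth: G♯ C♯ D♯ F♯
E#7#5: E♯ G𝄪 B𝄪 D♯
Common to both → D♯.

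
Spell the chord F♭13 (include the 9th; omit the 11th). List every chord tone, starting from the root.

Root Fb, quality dominant thirteenth:
Root: Fb
Major 3rd (3rd): Ab
Perfect 5th (5th): Cb
Minor 7th (7th): Ebb
Major 9th (9th): Gb
Major 13th (13th): Db

Fb, Ab, Cb, Ebb, Gb, Db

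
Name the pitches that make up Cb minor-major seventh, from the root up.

C-flat E-double-flat G-flat B-flat

Cb minor-major seventh is a minor-major seventh built on C-flat.
- root: C-flat
- minor 3rd: E-double-flat
- perfect 5th: G-flat
- major 7th: B-flat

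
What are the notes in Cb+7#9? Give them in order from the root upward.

C♭  E♭  G  B𝄫  D

Cb+7#9: dominant seventh sharp nine sharp five on C♭.
Root: C♭
Major 3rd (3rd): E♭
Augmented 5th (5th): G
Minor 7th (7th): B𝄫
Augmented 9th (9th): D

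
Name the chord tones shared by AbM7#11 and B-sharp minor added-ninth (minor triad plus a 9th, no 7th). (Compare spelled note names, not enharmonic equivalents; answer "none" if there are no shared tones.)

AbM7#11: Ab C Eb G D
B-sharp minor added-ninth: B# D# F## C##
Common to both → none.

none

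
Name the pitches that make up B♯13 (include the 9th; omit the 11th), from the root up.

B♯13 is a dominant thirteenth built on B#.
Root: B#
Major 3rd (3rd): D##
Perfect 5th (5th): F##
Minor 7th (7th): A#
Major 9th (9th): C##
Major 13th (13th): G##

B#, D##, F##, A#, C##, G##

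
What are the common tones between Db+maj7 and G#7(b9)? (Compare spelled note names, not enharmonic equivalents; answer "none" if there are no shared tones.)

A

Db+maj7: Db F A C
G#7(b9): G# B# D# F# A
Common to both → A.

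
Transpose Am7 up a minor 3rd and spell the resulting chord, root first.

C, Eb, G, Bb

Transposed root: A → C (minor 3rd up). So we spell C minor seventh:
Root: C
Minor 3rd (3rd): Eb
Perfect 5th (5th): G
Minor 7th (7th): Bb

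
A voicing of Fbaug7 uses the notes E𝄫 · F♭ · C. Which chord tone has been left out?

A♭

Fbaug7 = F♭, A♭, C, E𝄫. The voicing lacks the 3rd (major 3rd), A♭.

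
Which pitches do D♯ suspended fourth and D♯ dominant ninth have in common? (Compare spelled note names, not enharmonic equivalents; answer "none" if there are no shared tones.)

D♯ suspended fourth = D-sharp, G-sharp, A-sharp.
D♯ dominant ninth = D-sharp, F-double-sharp, A-sharp, C-sharp, E-sharp.
Shared: D-sharp, A-sharp.

D-sharp  A-sharp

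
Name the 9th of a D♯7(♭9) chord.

Root of D♯7(♭9) = D#. The 9th is a minor 9th: D# up a minor 9th → E.

E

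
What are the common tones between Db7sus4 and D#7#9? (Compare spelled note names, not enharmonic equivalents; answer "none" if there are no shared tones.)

none

Db7sus4: Db Gb Ab Cb
D#7#9: D# F## A# C# E##
Common to both → none.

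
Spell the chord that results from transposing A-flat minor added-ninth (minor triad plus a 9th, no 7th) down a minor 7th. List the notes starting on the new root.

Bb, Db, F, C

A minor 7th down from Ab is Bb, so the new chord is Bb minor added-ninth.
Root: Bb
Minor 3rd (3rd): Db
Perfect 5th (5th): F
Major 9th (9th): C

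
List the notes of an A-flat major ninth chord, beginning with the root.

Ab – C – Eb – G – Bb

A-flat major ninth: major ninth on Ab.
root → Ab
3rd (major 3rd) → C
5th (perfect 5th) → Eb
7th (major 7th) → G
9th (major 9th) → Bb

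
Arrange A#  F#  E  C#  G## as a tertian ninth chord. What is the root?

Arranged so that each adjacent pair is a third by letter name: F# – A# – C# – E – G##.
The bottom of that stack, F#, is the root (this is F# dominant seventh sharp nine).

F#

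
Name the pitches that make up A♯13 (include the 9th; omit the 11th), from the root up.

A# – C## – E# – G# – B# – F##

A♯13 is a dominant thirteenth built on A#.
root → A#
3rd (major 3rd) → C##
5th (perfect 5th) → E#
7th (minor 7th) → G#
9th (major 9th) → B#
13th (major 13th) → F##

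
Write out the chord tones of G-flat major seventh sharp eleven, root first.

G♭ B♭ D♭ F C

G-flat major seventh sharp eleven is a major seventh sharp eleven built on G♭.
- root: G♭
- major 3rd: B♭
- perfect 5th: D♭
- major 7th: F
- augmented 11th: C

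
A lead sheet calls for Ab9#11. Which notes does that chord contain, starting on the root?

Ab  C  Eb  Gb  Bb  D

Root Ab, quality dominant ninth sharp eleven:
- root: Ab
- major 3rd: C
- perfect 5th: Eb
- minor 7th: Gb
- major 9th: Bb
- augmented 11th: D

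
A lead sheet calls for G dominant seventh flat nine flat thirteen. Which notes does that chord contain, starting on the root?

G  B  D  F  A-flat  E-flat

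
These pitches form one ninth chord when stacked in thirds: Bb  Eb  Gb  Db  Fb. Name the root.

Eb

Arranged so that each adjacent pair is a third by letter name: Eb – Gb – Bb – Db – Fb.
The bottom of that stack, Eb, is the root (this is Eb minor seventh flat nine).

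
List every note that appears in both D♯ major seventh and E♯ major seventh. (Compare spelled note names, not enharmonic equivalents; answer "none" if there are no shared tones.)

D♯ major seventh = D#, F##, A#, C##.
E♯ major seventh = E#, G##, B#, D##.
Shared: none.

none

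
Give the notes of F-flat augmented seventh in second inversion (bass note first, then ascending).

C E-double-flat F-flat A-flat

In root position, F-flat augmented seventh is F-flat–A-flat–C–E-double-flat.
Second inversion puts the fifth (C) in the bass.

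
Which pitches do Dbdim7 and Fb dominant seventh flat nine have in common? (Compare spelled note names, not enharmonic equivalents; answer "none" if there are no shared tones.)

Dbdim7 = Db, Fb, Abb, Cbb.
Fb dominant seventh flat nine = Fb, Ab, Cb, Ebb, Gbb.
Shared: Fb.

Fb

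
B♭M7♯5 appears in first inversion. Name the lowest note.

B♭M7♯5 = Bb–D–F#–A. First inversion → third in the bass = D.

D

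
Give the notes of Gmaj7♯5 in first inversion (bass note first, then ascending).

B, D♯, F♯, G

In root position, Gmaj7♯5 is G–B–D♯–F♯.
First inversion puts the third (B) in the bass.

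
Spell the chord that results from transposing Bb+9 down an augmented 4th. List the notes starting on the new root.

Fb, Ab, C, Ebb, Gb

An augmented 4th down from Bb is Fb, so the new chord is Fb dominant ninth sharp five.
Root: Fb
Major 3rd (3rd): Ab
Augmented 5th (5th): C
Minor 7th (7th): Ebb
Major 9th (9th): Gb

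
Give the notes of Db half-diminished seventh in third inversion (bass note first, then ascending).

C-flat, D-flat, F-flat, A-double-flat

In root position, Db half-diminished seventh is D-flat–F-flat–A-double-flat–C-flat.
Third inversion puts the seventh (C-flat) in the bass.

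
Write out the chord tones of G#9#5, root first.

G#9#5: dominant ninth sharp five on G#.
root → G#
3rd (major 3rd) → B#
5th (augmented 5th) → D##
7th (minor 7th) → F#
9th (major 9th) → A#

G# B# D## F# A#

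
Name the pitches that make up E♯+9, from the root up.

E♯+9: dominant ninth sharp five on E#.
- root: E#
- major 3rd: G##
- augmented 5th: B##
- minor 7th: D#
- major 9th: F##

E#, G##, B##, D#, F##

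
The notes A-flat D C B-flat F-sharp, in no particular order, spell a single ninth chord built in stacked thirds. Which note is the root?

B-flat

Arranged so that each adjacent pair is a third by letter name: B-flat – D – F-sharp – A-flat – C.
The bottom of that stack, B-flat, is the root (this is B-flat dominant ninth sharp five).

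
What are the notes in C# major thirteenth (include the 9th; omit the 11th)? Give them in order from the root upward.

C-sharp – E-sharp – G-sharp – B-sharp – D-sharp – A-sharp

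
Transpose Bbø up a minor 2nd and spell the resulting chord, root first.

Cb Ebb Gbb Bbb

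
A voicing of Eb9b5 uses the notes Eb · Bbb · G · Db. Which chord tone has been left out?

F

Eb9b5 = Eb, G, Bbb, Db, F. The voicing lacks the 9th (major 9th), F.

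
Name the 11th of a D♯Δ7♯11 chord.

Root of D♯Δ7♯11 = D#. The 11th is an augmented 11th: D# up an augmented 11th → G##.

G##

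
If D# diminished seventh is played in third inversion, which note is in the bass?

C

D# diminished seventh = D-sharp–F-sharp–A–C. Third inversion → seventh in the bass = C.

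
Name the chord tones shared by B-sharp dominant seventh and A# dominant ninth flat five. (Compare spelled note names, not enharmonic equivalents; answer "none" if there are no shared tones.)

B-sharp dominant seventh = B#, D##, F##, A#.
A# dominant ninth flat five = A#, C##, E, G#, B#.
Shared: B#, A#.

B# A#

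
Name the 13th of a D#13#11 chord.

Root of D#13#11 = D#. The 13th is a major 13th: D# up a major 13th → B#.

B#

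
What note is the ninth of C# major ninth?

C# major ninth is built on C-sharp; its 9th is a major 9th above the root.
A second above C uses the letter D, and the major 9th above C-sharp is D-sharp.

D-sharp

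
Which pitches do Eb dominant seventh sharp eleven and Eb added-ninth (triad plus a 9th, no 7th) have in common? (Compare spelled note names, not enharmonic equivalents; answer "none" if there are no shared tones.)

E-flat, G, B-flat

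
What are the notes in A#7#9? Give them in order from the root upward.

A#  C##  E#  G#  B##

A#7#9: dominant seventh sharp nine on A#.
Root: A#
Major 3rd (3rd): C##
Perfect 5th (5th): E#
Minor 7th (7th): G#
Augmented 9th (9th): B##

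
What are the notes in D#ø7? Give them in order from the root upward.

D# – F# – A – C#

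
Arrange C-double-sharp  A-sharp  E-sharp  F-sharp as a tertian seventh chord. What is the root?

F-sharp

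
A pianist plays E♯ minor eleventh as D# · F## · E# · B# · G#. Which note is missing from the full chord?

A#

The full E♯ minor eleventh chord is E#, G#, B#, D#, F##, A#.
Comparing with the voicing, the perfect 11th (11th) — A# — is absent.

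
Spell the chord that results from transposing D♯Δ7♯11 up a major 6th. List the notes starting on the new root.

B♯  D𝄪  F𝄪  A𝄪  E𝄪

A major 6th up from D♯ is B♯, so the new chord is B♯ major seventh sharp eleven.
B♯ — root
D𝄪 — major 3rd
F𝄪 — perfect 5th
A𝄪 — major 7th
E𝄪 — augmented 11th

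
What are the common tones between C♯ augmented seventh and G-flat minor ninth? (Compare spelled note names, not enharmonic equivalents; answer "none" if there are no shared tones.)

none

C♯ augmented seventh: C-sharp E-sharp G-double-sharp B
G-flat minor ninth: G-flat B-double-flat D-flat F-flat A-flat
Common to both → none.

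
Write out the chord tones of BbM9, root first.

Bb D F A C

BbM9 is a major ninth built on Bb.
Bb — root
D — major 3rd
F — perfect 5th
A — major 7th
C — major 9th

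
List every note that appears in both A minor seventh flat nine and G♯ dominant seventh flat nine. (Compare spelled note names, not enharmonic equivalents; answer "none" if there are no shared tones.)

A minor seventh flat nine: A C E G B-flat
G♯ dominant seventh flat nine: G-sharp B-sharp D-sharp F-sharp A
Common to both → A.

A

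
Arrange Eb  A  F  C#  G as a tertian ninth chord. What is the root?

Arranged so that each adjacent pair is a third by letter name: F – A – C# – Eb – G.
The bottom of that stack, F, is the root (this is F dominant ninth sharp five).

F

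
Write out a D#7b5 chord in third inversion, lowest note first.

In root position, D#7b5 is D#–F##–A–C#.
Third inversion puts the seventh (C#) in the bass.

C# – D# – F## – A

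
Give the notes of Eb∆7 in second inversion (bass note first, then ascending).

B♭, D, E♭, G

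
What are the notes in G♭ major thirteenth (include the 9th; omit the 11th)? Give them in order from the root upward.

G♭ B♭ D♭ F A♭ E♭

Root G♭, quality major thirteenth:
- root: G♭
- major 3rd: B♭
- perfect 5th: D♭
- major 7th: F
- major 9th: A♭
- major 13th: E♭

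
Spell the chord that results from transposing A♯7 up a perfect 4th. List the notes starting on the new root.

D#  F##  A#  C#

Transposed root: A# → D# (perfect 4th up). So we spell D# dominant seventh:
root → D#
3rd (major 3rd) → F##
5th (perfect 5th) → A#
7th (minor 7th) → C#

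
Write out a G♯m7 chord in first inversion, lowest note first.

B  D#  F#  G#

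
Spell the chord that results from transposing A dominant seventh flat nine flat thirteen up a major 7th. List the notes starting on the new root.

G-sharp, B-sharp, D-sharp, F-sharp, A, E

Transposed root: A → G-sharp (major 7th up). So we spell G-sharp dominant seventh flat nine flat thirteen:
root → G-sharp
3rd (major 3rd) → B-sharp
5th (perfect 5th) → D-sharp
7th (minor 7th) → F-sharp
9th (minor 9th) → A
13th (minor 13th) → E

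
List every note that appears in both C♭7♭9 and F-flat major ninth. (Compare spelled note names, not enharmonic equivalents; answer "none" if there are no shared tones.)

C♭, E♭, G♭

C♭7♭9 = C♭, E♭, G♭, B𝄫, D𝄫.
F-flat major ninth = F♭, A♭, C♭, E♭, G♭.
Shared: C♭, E♭, G♭.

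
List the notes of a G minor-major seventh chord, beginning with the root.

G – Bb – D – F#

G minor-major seventh: minor-major seventh on G.
G — root
Bb — minor 3rd
D — perfect 5th
F# — major 7th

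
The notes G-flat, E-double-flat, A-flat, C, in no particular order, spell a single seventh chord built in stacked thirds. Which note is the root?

Arranged so that each adjacent pair is a third by letter name: A-flat – C – E-double-flat – G-flat.
The bottom of that stack, A-flat, is the root (this is A-flat dominant seventh flat five).

A-flat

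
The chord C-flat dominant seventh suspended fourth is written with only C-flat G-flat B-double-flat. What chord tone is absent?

The full C-flat dominant seventh suspended fourth chord is C-flat, F-flat, G-flat, B-double-flat.
Comparing with the voicing, the perfect 4th (4th) — F-flat — is absent.

F-flat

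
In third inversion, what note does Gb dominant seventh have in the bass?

F-flat

Gb dominant seventh = G-flat–B-flat–D-flat–F-flat. Third inversion → seventh in the bass = F-flat.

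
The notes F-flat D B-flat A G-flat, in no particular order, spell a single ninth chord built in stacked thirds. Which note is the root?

G-flat

Stacking in thirds gives G-flat – B-flat – D – F-flat – A, so G-flat is the root — G-flat dominant seventh sharp nine sharp five.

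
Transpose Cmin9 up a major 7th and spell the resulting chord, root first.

A major 7th up from C is B, so the new chord is B minor ninth.
root → B
3rd (minor 3rd) → D
5th (perfect 5th) → F#
7th (minor 7th) → A
9th (major 9th) → C#

B, D, F#, A, C#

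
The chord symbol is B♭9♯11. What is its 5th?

F

Root of B♭9♯11 = Bb. The 5th is a perfect 5th: Bb up a perfect 5th → F.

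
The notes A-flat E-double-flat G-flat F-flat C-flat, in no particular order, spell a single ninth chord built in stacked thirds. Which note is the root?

F-flat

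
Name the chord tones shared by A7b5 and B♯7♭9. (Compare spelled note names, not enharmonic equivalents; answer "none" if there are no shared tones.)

A7b5: A C# Eb G
B♯7♭9: B# D## F## A# C#
Common to both → C#.

C#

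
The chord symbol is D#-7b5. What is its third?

D#-7b5 is built on D#; its 3rd is a minor 3rd above the root.
A third above D uses the letter F, and the minor 3rd above D# is F#.

F#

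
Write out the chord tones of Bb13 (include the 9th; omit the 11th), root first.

Root B♭, quality dominant thirteenth:
B♭ — root
D — major 3rd
F — perfect 5th
A♭ — minor 7th
C — major 9th
G — major 13th

B♭  D  F  A♭  C  G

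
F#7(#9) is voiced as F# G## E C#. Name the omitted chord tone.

A#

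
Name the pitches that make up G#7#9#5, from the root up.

G#, B#, D##, F#, A##

G#7#9#5: dominant seventh sharp nine sharp five on G#.
root → G#
3rd (major 3rd) → B#
5th (augmented 5th) → D##
7th (minor 7th) → F#
9th (augmented 9th) → A##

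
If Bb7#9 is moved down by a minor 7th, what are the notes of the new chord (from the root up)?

C – E – G – Bb – D#

Bb down a minor 7th → C. New chord: C dominant seventh sharp nine.
Root: C
Major 3rd (3rd): E
Perfect 5th (5th): G
Minor 7th (7th): Bb
Augmented 9th (9th): D#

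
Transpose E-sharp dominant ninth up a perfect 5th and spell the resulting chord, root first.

B-sharp D-double-sharp F-double-sharp A-sharp C-double-sharp

A perfect 5th up from E-sharp is B-sharp, so the new chord is B-sharp dominant ninth.
B-sharp — root
D-double-sharp — major 3rd
F-double-sharp — perfect 5th
A-sharp — minor 7th
C-double-sharp — major 9th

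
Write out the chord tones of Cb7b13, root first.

Cb, Eb, Gb, Bbb, Abb

Cb7b13 is a dominant seventh flat thirteen built on Cb.
Cb — root
Eb — major 3rd
Gb — perfect 5th
Bbb — minor 7th
Abb — minor 13th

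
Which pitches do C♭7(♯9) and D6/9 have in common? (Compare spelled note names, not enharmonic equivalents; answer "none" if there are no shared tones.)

D

C♭7(♯9) = Cb, Eb, Gb, Bbb, D.
D6/9 = D, F#, A, B, E.
Shared: D.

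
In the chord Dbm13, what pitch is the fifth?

Ab

Dbm13 is built on Db; its 5th is a perfect 5th above the root.
A fifth above D uses the letter A, and the perfect 5th above Db is Ab.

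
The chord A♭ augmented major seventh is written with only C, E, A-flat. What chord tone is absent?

G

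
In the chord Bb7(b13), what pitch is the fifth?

Bb7(b13) is built on Bb; its 5th is a perfect 5th above the root.
A fifth above B uses the letter F, and the perfect 5th above Bb is F.

F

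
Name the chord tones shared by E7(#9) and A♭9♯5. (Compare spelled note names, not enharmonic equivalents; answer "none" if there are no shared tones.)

E

E7(#9): E G# B D F##
A♭9♯5: Ab C E Gb Bb
Common to both → E.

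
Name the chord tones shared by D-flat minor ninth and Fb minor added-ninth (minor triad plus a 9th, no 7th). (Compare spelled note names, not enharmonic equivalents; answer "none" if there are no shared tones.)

D-flat minor ninth: D-flat F-flat A-flat C-flat E-flat
Fb minor added-ninth: F-flat A-double-flat C-flat G-flat
Common to both → F-flat, C-flat.

F-flat, C-flat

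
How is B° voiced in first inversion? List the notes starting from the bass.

D, F, B

B° = B–D–F; first inversion → third (D) lowest.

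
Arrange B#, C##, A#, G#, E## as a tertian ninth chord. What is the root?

A#

Stacking in thirds gives A# – C## – E## – G# – B#, so A# is the root — A# dominant ninth sharp five.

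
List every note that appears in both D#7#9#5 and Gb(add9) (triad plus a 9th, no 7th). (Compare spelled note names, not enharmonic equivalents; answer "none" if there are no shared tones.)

none

D#7#9#5 = D#, F##, A##, C#, E##.
Gb(add9) = Gb, Bb, Db, Ab.
Shared: none.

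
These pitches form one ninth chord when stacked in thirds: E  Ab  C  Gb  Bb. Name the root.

Ab

Arranged so that each adjacent pair is a third by letter name: Ab – C – E – Gb – Bb.
The bottom of that stack, Ab, is the root (this is Ab dominant ninth sharp five).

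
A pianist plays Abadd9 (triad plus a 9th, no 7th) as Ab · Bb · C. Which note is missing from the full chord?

The full Abadd9 chord is Ab, C, Eb, Bb.
Comparing with the voicing, the perfect 5th (5th) — Eb — is absent.

Eb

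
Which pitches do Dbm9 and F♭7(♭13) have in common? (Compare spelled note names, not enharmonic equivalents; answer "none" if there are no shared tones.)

Fb – Ab – Cb

Dbm9 = Db, Fb, Ab, Cb, Eb.
F♭7(♭13) = Fb, Ab, Cb, Ebb, Dbb.
Shared: Fb, Ab, Cb.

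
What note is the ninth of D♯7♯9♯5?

E##

Root of D♯7♯9♯5 = D#. The 9th is an augmented 9th: D# up an augmented 9th → E##.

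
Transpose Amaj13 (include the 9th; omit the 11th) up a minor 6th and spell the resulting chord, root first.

F – A – C – E – G – D

A minor 6th up from A is F, so the new chord is F major thirteenth.
F — root
A — major 3rd
C — perfect 5th
E — major 7th
G — major 9th
D — major 13th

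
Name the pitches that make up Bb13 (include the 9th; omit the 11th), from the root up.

Bb  D  F  Ab  C  G

Root Bb, quality dominant thirteenth:
Root: Bb
Major 3rd (3rd): D
Perfect 5th (5th): F
Minor 7th (7th): Ab
Major 9th (9th): C
Major 13th (13th): G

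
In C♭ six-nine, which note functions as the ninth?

D-flat

Root of C♭ six-nine = C-flat. The 9th is a major 9th: C-flat up a major 9th → D-flat.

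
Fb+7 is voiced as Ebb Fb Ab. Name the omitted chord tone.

C

The full Fb+7 chord is Fb, Ab, C, Ebb.
Comparing with the voicing, the augmented 5th (5th) — C — is absent.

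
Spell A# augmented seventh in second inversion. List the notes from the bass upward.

In root position, A# augmented seventh is A#–C##–E##–G#.
Second inversion puts the fifth (E##) in the bass.

E##, G#, A#, C##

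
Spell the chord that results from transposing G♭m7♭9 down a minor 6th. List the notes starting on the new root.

A minor 6th down from Gb is Bb, so the new chord is Bb minor seventh flat nine.
root → Bb
3rd (minor 3rd) → Db
5th (perfect 5th) → F
7th (minor 7th) → Ab
9th (minor 9th) → Cb

Bb Db F Ab Cb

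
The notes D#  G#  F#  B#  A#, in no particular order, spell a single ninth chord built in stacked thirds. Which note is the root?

G#

Arranged so that each adjacent pair is a third by letter name: G# – B# – D# – F# – A#.
The bottom of that stack, G#, is the root (this is G# dominant ninth).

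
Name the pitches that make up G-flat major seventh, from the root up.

G-flat – B-flat – D-flat – F

G-flat major seventh is a major seventh built on G-flat.
G-flat — root
B-flat — major 3rd
D-flat — perfect 5th
F — major 7th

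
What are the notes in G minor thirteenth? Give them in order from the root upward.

G – B-flat – D – F – A – C – E

G minor thirteenth: minor thirteenth on G.
- root: G
- minor 3rd: B-flat
- perfect 5th: D
- minor 7th: F
- major 9th: A
- perfect 11th: C
- major 13th: E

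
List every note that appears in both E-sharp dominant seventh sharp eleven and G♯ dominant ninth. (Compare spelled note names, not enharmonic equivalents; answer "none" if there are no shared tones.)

E-sharp dominant seventh sharp eleven: E-sharp G-double-sharp B-sharp D-sharp A-double-sharp
G♯ dominant ninth: G-sharp B-sharp D-sharp F-sharp A-sharp
Common to both → B-sharp, D-sharp.

B-sharp – D-sharp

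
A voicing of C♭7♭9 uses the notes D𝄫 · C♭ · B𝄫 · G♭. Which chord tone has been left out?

The full C♭7♭9 chord is C♭, E♭, G♭, B𝄫, D𝄫.
Comparing with the voicing, the major 3rd (3rd) — E♭ — is absent.

E♭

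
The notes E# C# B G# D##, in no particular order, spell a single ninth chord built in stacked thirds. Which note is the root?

C#

Arranged so that each adjacent pair is a third by letter name: C# – E# – G# – B – D##.
The bottom of that stack, C#, is the root (this is C# dominant seventh sharp nine).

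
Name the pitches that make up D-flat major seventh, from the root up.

D-flat, F, A-flat, C

D-flat major seventh is a major seventh built on D-flat.
root → D-flat
3rd (major 3rd) → F
5th (perfect 5th) → A-flat
7th (major 7th) → C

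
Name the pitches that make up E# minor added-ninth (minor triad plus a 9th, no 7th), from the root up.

E#, G#, B#, F##

E# minor added-ninth: minor added-ninth on E#.
E# — root
G# — minor 3rd
B# — perfect 5th
F## — major 9th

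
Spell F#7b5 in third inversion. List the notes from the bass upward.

In root position, F#7b5 is F♯–A♯–C–E.
Third inversion puts the seventh (E) in the bass.

E F♯ A♯ C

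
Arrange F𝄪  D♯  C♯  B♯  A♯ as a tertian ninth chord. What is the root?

Stacking in thirds gives B♯ – D♯ – F𝄪 – A♯ – C♯, so B♯ is the root — B♯ minor seventh flat nine.

B♯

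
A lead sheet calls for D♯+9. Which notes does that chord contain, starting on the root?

D♯+9 is a dominant ninth sharp five built on D#.
Root: D#
Major 3rd (3rd): F##
Augmented 5th (5th): A##
Minor 7th (7th): C#
Major 9th (9th): E#

D#  F##  A##  C#  E#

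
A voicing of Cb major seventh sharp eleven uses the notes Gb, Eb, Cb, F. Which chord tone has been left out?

Bb

Cb major seventh sharp eleven = Cb, Eb, Gb, Bb, F. The voicing lacks the 7th (major 7th), Bb.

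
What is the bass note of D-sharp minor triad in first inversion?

F#

D-sharp minor triad in root position is D#–F#–A#.
First inversion places the third in the bass, which is F#.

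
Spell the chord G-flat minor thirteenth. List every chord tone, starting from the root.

Gb, Bbb, Db, Fb, Ab, Cb, Eb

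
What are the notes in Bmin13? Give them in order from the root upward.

B, D, F#, A, C#, E, G#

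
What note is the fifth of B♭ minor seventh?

Root of B♭ minor seventh = Bb. The 5th is a perfect 5th: Bb up a perfect 5th → F.

F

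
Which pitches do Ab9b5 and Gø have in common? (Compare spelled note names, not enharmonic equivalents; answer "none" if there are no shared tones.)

Bb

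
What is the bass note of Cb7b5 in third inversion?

Cb7b5 in root position is Cb–Eb–Gbb–Bbb.
Third inversion places the seventh in the bass, which is Bbb.

Bbb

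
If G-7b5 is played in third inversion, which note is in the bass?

G-7b5 = G–Bb–Db–F. Third inversion → seventh in the bass = F.

F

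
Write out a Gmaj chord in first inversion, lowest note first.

In root position, Gmaj is G–B–D.
First inversion puts the third (B) in the bass.

B D G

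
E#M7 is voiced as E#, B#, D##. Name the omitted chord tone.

E#M7 = E#, G##, B#, D##. The voicing lacks the 3rd (major 3rd), G##.

G##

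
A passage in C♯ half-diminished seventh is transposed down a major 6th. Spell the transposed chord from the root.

Transposed root: C# → E (major 6th down). So we spell E half-diminished seventh:
Root: E
Minor 3rd (3rd): G
Diminished 5th (5th): Bb
Minor 7th (7th): D

E G Bb D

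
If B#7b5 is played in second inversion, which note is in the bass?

F#

B#7b5 = B#–D##–F#–A#. Second inversion → fifth in the bass = F#.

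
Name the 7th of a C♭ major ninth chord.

B-flat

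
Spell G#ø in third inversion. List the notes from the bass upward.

G#ø = G#–B–D–F#; third inversion → seventh (F#) lowest.

F# G# B D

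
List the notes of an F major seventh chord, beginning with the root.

F major seventh is a major seventh built on F.
Root: F
Major 3rd (3rd): A
Perfect 5th (5th): C
Major 7th (7th): E

F – A – C – E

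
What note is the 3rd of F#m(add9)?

Root of F#m(add9) = F#. The 3rd is a minor 3rd: F# up a minor 3rd → A.

A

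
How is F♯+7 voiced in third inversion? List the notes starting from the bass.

E – F♯ – A♯ – C𝄪

F♯+7 = F♯–A♯–C𝄪–E; third inversion → seventh (E) lowest.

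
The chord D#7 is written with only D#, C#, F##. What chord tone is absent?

The full D#7 chord is D#, F##, A#, C#.
Comparing with the voicing, the perfect 5th (5th) — A# — is absent.

A#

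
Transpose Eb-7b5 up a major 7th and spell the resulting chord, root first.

A major 7th up from Eb is D, so the new chord is D half-diminished seventh.
- root: D
- minor 3rd: F
- diminished 5th: Ab
- minor 7th: C

D, F, Ab, C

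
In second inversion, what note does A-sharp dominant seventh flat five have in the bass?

A-sharp dominant seventh flat five = A#–C##–E–G#. Second inversion → fifth in the bass = E.

E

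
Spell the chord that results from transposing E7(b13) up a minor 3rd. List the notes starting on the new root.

G  B  D  F  E♭

A minor 3rd up from E is G, so the new chord is G dominant seventh flat thirteen.
G — root
B — major 3rd
D — perfect 5th
F — minor 7th
E♭ — minor 13th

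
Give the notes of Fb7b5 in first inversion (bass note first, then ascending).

Ab Cbb Ebb Fb

Fb7b5 = Fb–Ab–Cbb–Ebb; first inversion → third (Ab) lowest.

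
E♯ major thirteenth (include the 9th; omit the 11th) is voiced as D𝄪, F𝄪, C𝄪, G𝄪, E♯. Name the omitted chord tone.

The full E♯ major thirteenth chord is E♯, G𝄪, B♯, D𝄪, F𝄪, C𝄪.
Comparing with the voicing, the perfect 5th (5th) — B♯ — is absent.

B♯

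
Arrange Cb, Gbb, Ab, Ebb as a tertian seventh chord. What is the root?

Stacking in thirds gives Ab – Cb – Ebb – Gbb, so Ab is the root — Ab diminished seventh.

Ab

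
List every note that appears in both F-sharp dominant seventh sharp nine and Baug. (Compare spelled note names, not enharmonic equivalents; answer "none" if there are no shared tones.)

F-sharp dominant seventh sharp nine = F#, A#, C#, E, G##.
Baug = B, D#, F##.
Shared: none.

none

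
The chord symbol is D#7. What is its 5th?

Root of D#7 = D♯. The 5th is a perfect 5th: D♯ up a perfect 5th → A♯.

A♯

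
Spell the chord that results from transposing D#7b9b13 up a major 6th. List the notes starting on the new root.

B#, D##, F##, A#, C#, G#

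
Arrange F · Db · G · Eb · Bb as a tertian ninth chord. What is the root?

Eb

Arranged so that each adjacent pair is a third by letter name: Eb – G – Bb – Db – F.
The bottom of that stack, Eb, is the root (this is Eb dominant ninth).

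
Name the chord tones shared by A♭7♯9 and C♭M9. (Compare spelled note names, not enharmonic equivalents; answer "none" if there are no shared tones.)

Eb – Gb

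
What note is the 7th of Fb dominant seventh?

Root of Fb dominant seventh = Fb. The 7th is a minor 7th: Fb up a minor 7th → Ebb.

Ebb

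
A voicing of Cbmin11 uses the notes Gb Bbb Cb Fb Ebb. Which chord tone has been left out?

Db

Cbmin11 = Cb, Ebb, Gb, Bbb, Db, Fb. The voicing lacks the 9th (major 9th), Db.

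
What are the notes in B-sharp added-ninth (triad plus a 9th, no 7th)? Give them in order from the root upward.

B-sharp – D-double-sharp – F-double-sharp – C-double-sharp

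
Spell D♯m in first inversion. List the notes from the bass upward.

In root position, D♯m is D♯–F♯–A♯.
First inversion puts the third (F♯) in the bass.

F♯, A♯, D♯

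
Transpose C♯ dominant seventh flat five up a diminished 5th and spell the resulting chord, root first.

G B D-flat F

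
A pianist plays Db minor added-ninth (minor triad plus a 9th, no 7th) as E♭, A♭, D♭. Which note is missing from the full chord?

F♭

Db minor added-ninth = D♭, F♭, A♭, E♭. The voicing lacks the 3rd (minor 3rd), F♭.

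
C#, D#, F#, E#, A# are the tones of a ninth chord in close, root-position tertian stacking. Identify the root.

Arranged so that each adjacent pair is a third by letter name: D# – F# – A# – C# – E#.
The bottom of that stack, D#, is the root (this is D# minor ninth).

D#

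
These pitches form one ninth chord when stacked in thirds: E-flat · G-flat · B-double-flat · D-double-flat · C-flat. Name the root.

Stacking in thirds gives C-flat – E-flat – G-flat – B-double-flat – D-double-flat, so C-flat is the root — C-flat dominant seventh flat nine.

C-flat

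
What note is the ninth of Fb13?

G♭

Root of Fb13 = F♭. The 9th is a major 9th: F♭ up a major 9th → G♭.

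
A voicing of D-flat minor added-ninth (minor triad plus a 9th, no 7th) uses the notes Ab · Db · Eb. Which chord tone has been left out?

D-flat minor added-ninth = Db, Fb, Ab, Eb. The voicing lacks the 3rd (minor 3rd), Fb.

Fb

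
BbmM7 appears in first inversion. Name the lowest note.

Db

BbmM7 = Bb–Db–F–A. First inversion → third in the bass = Db.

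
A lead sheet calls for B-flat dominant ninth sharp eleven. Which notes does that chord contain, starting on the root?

B-flat – D – F – A-flat – C – E

B-flat dominant ninth sharp eleven is a dominant ninth sharp eleven built on B-flat.
B-flat — root
D — major 3rd
F — perfect 5th
A-flat — minor 7th
C — major 9th
E — augmented 11th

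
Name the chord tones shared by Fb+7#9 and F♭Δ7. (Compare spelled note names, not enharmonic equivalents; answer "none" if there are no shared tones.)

Fb+7#9: Fb Ab C Ebb G
F♭Δ7: Fb Ab Cb Eb
Common to both → Fb, Ab.

Fb, Ab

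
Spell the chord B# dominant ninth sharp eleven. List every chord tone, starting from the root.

B-sharp, D-double-sharp, F-double-sharp, A-sharp, C-double-sharp, E-double-sharp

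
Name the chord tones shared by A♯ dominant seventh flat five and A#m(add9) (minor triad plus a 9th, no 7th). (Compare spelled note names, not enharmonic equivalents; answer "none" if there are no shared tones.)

A#

A♯ dominant seventh flat five: A# C## E G#
A#m(add9): A# C# E# B#
Common to both → A#.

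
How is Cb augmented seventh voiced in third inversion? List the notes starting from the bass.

B-double-flat C-flat E-flat G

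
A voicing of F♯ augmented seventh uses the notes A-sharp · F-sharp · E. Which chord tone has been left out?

The full F♯ augmented seventh chord is F-sharp, A-sharp, C-double-sharp, E.
Comparing with the voicing, the augmented 5th (5th) — C-double-sharp — is absent.

C-double-sharp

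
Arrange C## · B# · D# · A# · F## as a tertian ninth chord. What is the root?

B#

Arranged so that each adjacent pair is a third by letter name: B# – D# – F## – A# – C##.
The bottom of that stack, B#, is the root (this is B# minor ninth).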